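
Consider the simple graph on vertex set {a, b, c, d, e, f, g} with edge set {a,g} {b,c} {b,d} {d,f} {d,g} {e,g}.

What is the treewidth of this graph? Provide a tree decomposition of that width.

Treewidth 1.
Bags: B1 = {d, f}  B2 = {b, d}  B3 = {d, g}  B4 = {e, g}  B5 = {a, g}  B6 = {b, c}
Tree: B1–B2, B2–B3, B3–B4, B3–B5, B2–B6

The largest bag has 2 vertices, giving width 1; this decomposition certifies tw(G) ≤ 1. Since G has at least one edge (e.g. d–f), it is not an edgeless graph, so tw(G) ≥ 1. Therefore the treewidth is 1.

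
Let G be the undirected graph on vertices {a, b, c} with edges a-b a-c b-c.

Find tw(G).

A width-2 tree decomposition is:
Bags: B1 = {a, b, c}
Tree: (single bag)
With just one bag of size 3, the width is 3 − 1 = 2, so tw(G) ≤ 2. On the other hand G contains the 3-clique {a, b, c}. A clique must lie in a single bag of any decomposition, so no decomposition can have width below 2. The upper and lower bounds meet at 2, so that is the treewidth.

2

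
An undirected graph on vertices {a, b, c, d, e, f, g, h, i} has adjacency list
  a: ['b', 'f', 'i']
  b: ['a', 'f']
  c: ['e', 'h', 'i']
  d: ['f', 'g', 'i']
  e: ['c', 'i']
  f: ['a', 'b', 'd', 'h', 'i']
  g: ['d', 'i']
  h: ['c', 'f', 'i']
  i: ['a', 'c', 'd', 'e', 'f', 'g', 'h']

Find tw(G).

2

A width-2 tree decomposition is:
Bags: B1 = {d, f, i}  B2 = {d, g, i}  B3 = {f, h, i}  B4 = {c, h, i}  B5 = {a, f, i}  B6 = {a, b, f}  B7 = {c, e, i}
Tree: B1–B2, B1–B3, B3–B4, B3–B5, B5–B6, B4–B7
Every bag has size at most 3, so the width is 3 − 1 = 2 and tw(G) ≤ 2. On the other hand G contains the 3-clique {a, b, f}. A clique must lie in a single bag of any decomposition, so no decomposition can have width below 2. Combining the bounds, tw(G) = 2.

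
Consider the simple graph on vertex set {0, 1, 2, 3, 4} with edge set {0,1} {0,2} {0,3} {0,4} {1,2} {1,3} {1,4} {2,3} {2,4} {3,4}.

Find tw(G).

4

A width-4 tree decomposition is:
Bags: B1 = {0, 1, 2, 3, 4}
Tree: (single bag)
With just one bag of size 5, the width is 5 − 1 = 4, so tw(G) ≤ 4. On the other hand G contains the 5-clique {0, 1, 2, 3, 4}. A clique must lie in a single bag of any decomposition, so no decomposition can have width below 4. Hence tw(G) = 4 exactly.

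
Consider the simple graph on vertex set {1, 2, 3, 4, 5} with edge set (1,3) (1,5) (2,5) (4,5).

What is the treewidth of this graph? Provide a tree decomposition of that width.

The largest bag has 2 vertices, giving width 1; this decomposition certifies tw(G) ≤ 1. Any graph with an edge has treewidth ≥ 1, and G has the edge 5–1. Hence tw(G) = 1 exactly.

Treewidth 1.
One such decomposition:
Bags: B1 = {1, 5}  B2 = {2, 5}  B3 = {1, 3}  B4 = {4, 5}
Tree: B1–B2, B1–B3, B2–B4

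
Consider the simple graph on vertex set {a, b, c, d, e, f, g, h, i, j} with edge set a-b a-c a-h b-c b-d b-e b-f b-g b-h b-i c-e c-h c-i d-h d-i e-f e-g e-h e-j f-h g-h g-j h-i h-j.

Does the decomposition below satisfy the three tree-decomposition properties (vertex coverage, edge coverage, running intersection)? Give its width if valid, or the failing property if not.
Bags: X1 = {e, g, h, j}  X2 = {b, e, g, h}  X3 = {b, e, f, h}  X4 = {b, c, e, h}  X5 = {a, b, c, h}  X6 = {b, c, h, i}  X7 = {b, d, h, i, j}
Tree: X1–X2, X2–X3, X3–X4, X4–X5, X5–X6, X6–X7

A tree decomposition must satisfy three properties: every vertex lies in some bag; for every edge, both endpoints lie together in some bag; and for every vertex, the bags containing it form a connected subtree. Here bags containing vertex j are not connected in the tree, so the decomposition is invalid.

No — bags containing vertex j are not connected in the tree.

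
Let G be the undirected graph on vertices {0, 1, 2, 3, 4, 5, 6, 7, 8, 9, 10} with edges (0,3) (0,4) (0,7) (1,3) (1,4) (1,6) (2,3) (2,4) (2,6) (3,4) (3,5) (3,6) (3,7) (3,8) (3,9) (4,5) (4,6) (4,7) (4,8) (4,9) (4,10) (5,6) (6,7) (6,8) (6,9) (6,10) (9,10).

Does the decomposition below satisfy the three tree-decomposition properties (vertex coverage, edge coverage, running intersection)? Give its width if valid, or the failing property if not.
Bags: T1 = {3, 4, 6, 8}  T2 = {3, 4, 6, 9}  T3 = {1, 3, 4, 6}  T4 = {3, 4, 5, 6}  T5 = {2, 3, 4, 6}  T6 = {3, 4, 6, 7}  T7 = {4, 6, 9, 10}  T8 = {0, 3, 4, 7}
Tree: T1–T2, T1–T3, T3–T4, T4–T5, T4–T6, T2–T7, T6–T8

Every vertex of G appears in some bag (union = {0, 1, 2, 3, 4, 5, 6, 7, 8, 9, 10}); every edge is covered by a bag; and for each vertex v the set of bags containing v is connected in the bag tree. The decomposition is therefore valid. The largest bag has 4 vertices, so the width is 3.

Yes; width 3.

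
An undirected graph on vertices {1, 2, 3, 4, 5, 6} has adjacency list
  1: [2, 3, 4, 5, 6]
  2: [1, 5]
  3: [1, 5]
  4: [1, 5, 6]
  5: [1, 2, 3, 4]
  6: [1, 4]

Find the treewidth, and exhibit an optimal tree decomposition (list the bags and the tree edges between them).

Treewidth 2.
One optimal decomposition is:
Bags: B1 = {1, 4, 6}  B2 = {1, 4, 5}  B3 = {1, 2, 5}  B4 = {1, 3, 5}
Tree: B1–B2, B2–B3, B2–B4

Each bag holds 3 vertices, so the decomposition has width 2, which upper-bounds the treewidth. Conversely, {1, 2, 5} is a clique of size 3, and the vertices of any clique must share a bag in every tree decomposition; so some bag has ≥ 3 vertices and tw(G) ≥ 2. Combining the bounds, tw(G) = 2.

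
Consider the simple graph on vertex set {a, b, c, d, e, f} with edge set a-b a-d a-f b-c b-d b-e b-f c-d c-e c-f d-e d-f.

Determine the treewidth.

A width-3 tree decomposition is:
Bags: B1 = {b, c, d, f}  B2 = {a, b, d, f}  B3 = {b, c, d, e}
Tree: B1–B2, B1–B3
The largest bag has 4 vertices, giving width 3; this decomposition certifies tw(G) ≤ 3. On the other hand G contains the 4-clique {b, c, d, e}. A clique must lie in a single bag of any decomposition, so no decomposition can have width below 3. Hence tw(G) = 3 exactly.

3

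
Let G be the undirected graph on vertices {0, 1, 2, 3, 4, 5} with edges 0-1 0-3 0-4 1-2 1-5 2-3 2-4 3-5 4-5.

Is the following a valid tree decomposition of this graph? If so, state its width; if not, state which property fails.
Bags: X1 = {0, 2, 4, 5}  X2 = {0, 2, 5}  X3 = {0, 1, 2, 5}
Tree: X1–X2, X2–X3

A tree decomposition must satisfy three properties: every vertex lies in some bag; for every edge, both endpoints lie together in some bag; and for every vertex, the bags containing it form a connected subtree. Here vertex 3 appears in no bag, so the decomposition is invalid.

No — vertex 3 appears in no bag.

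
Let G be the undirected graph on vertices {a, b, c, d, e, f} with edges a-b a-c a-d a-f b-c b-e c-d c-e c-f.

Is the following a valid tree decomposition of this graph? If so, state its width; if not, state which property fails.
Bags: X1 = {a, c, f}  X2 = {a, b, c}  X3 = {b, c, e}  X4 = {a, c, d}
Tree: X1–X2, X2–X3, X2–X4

Checking the three conditions: (i) the bags cover all of {a, b, c, d, e, f}; (ii) for each edge, some bag contains both endpoints; (iii) the bags containing any fixed vertex form a subtree. All hold, so the decomposition is valid with width 3 − 1 = 2.

Yes; width 2.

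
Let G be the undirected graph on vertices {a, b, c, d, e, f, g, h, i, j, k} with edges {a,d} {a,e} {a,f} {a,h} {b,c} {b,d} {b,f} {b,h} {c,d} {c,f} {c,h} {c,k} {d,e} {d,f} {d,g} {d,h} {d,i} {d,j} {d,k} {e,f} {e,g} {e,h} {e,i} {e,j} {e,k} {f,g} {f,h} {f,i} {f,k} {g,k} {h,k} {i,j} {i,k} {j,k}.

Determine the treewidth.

A width-4 tree decomposition is:
Bags: B1 = {d, e, f, g, k}  B2 = {d, e, f, h, k}  B3 = {a, d, e, f, h}  B4 = {c, d, f, h, k}  B5 = {b, c, d, f, h}  B6 = {d, e, f, i, k}  B7 = {d, e, i, j, k}
Tree: B1–B2, B2–B3, B2–B4, B4–B5, B1–B6, B6–B7
Each bag holds 5 vertices, so the decomposition has width 4, which upper-bounds the treewidth. Conversely, {d, e, i, j, k} is a clique of size 5, and the vertices of any clique must share a bag in every tree decomposition; so some bag has ≥ 5 vertices and tw(G) ≥ 4. Hence tw(G) = 4 exactly.

4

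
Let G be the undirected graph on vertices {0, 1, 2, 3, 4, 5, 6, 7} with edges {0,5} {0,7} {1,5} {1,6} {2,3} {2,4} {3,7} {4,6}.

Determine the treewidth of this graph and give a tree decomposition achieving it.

Each bag holds 3 vertices, so the decomposition has width 2, which upper-bounds the treewidth. For the lower bound, G contains the cycle 0–7–3–2–4–6–1–5–0, so G is not a forest; only forests have treewidth ≤ 1, hence tw(G) ≥ 2. The upper and lower bounds meet at 2, so that is the treewidth.

Treewidth 2.
One optimal decomposition is:
Bags: B1 = {0, 3, 7}  B2 = {0, 2, 3}  B3 = {0, 2, 4}  B4 = {0, 4, 6}  B5 = {0, 1, 6}  B6 = {0, 1, 5}
Tree: B1–B2, B2–B3, B3–B4, B4–B5, B5–B6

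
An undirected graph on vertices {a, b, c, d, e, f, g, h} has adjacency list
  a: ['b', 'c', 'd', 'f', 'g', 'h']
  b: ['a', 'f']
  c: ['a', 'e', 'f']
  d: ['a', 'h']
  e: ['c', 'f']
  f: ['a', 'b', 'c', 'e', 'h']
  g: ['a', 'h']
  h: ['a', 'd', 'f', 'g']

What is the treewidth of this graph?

2

A width-2 tree decomposition is:
Bags: B1 = {a, f, h}  B2 = {a, c, f}  B3 = {c, e, f}  B4 = {a, g, h}  B5 = {a, b, f}  B6 = {a, d, h}
Tree: B1–B2, B2–B3, B1–B4, B2–B5, B1–B6
Every bag has size at most 3, so the width is 3 − 1 = 2 and tw(G) ≤ 2. Conversely, {c, e, f} is a clique of size 3, and the vertices of any clique must share a bag in every tree decomposition; so some bag has ≥ 3 vertices and tw(G) ≥ 2. Therefore the treewidth is 2.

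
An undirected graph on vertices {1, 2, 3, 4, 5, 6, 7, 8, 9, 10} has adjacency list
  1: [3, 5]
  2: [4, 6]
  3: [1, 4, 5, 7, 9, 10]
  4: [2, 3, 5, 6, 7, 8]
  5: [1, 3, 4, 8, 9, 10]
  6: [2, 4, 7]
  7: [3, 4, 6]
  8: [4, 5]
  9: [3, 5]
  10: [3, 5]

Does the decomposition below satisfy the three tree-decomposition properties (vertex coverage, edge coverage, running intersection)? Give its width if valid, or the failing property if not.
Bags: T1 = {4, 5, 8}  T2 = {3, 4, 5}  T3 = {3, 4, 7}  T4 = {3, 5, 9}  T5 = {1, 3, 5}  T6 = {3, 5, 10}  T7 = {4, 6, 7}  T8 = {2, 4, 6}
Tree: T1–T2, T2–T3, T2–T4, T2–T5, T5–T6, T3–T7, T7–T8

Vertex coverage: the bags together contain {1, 2, 3, 4, 5, 6, 7, 8, 9, 10}, the full vertex set. Edge coverage: each edge of G has both endpoints in at least one bag. Running intersection: for every vertex, the bags containing it form a connected subtree. All three properties hold, so this is a valid tree decomposition of width max|bag| − 1 = 2, and hence tw(G) ≤ 2.

Yes; width 2.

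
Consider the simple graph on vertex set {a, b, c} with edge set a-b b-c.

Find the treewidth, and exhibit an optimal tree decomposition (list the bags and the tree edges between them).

Treewidth 1.
One optimal decomposition is:
Bags: B1 = {b, c}  B2 = {a, b}
Tree: B1–B2

Every bag has size at most 2, so the width is 2 − 1 = 1 and tw(G) ≤ 1. G has an edge, so its treewidth is at least 1. Therefore the treewidth is 1.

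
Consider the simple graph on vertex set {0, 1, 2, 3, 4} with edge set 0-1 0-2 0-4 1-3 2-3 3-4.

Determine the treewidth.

2

A width-2 tree decomposition is:
Bags: B1 = {0, 2, 3}  B2 = {0, 3, 4}  B3 = {0, 1, 3}
Tree: B1–B2, B2–B3
Each bag holds 3 vertices, so the decomposition has width 2, which upper-bounds the treewidth. The edges 2–3–4–0–2 form a cycle, so G is not a tree and its treewidth is at least 2. The upper and lower bounds meet at 2, so that is the treewidth.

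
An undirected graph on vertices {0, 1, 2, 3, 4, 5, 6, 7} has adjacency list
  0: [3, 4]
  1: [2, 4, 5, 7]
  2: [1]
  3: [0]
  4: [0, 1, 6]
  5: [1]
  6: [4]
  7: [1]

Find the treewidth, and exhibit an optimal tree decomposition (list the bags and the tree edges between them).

Treewidth 1.
One such decomposition:
Bags: B1 = {0, 4}  B2 = {1, 4}  B3 = {1, 7}  B4 = {1, 5}  B5 = {0, 3}  B6 = {4, 6}  B7 = {1, 2}
Tree: B1–B2, B2–B3, B2–B4, B1–B5, B2–B6, B2–B7

The largest bag has 2 vertices, giving width 1; this decomposition certifies tw(G) ≤ 1. G has an edge, so its treewidth is at least 1. Hence tw(G) = 1 exactly.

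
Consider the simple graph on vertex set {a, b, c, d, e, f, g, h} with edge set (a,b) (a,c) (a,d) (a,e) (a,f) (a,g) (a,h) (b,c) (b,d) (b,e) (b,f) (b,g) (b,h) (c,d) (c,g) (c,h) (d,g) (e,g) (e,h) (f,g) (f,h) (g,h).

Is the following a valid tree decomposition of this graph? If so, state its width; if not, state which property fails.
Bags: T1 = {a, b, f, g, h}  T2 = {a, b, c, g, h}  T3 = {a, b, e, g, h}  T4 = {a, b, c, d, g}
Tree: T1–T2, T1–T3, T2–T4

Every vertex of G appears in some bag (union = {a, b, c, d, e, f, g, h}); every edge is covered by a bag; and for each vertex v the set of bags containing v is connected in the bag tree. The decomposition is therefore valid. The largest bag has 5 vertices, so the width is 4.

Yes; width 4.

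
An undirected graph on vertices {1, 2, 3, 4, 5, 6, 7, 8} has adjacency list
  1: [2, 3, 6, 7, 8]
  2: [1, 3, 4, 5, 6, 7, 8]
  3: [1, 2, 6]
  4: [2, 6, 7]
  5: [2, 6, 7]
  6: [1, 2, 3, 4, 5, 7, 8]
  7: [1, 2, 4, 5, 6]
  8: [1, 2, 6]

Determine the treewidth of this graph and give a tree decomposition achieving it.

Every bag has size at most 4, so the width is 4 − 1 = 3 and tw(G) ≤ 3. Conversely, {1, 2, 6, 8} is a clique of size 4, and the vertices of any clique must share a bag in every tree decomposition; so some bag has ≥ 4 vertices and tw(G) ≥ 3. The upper and lower bounds meet at 3, so that is the treewidth.

Treewidth 3.
One optimal decomposition is:
Bags: B1 = {1, 2, 6, 7}  B2 = {1, 2, 3, 6}  B3 = {1, 2, 6, 8}  B4 = {2, 5, 6, 7}  B5 = {2, 4, 6, 7}
Tree: B1–B2, B2–B3, B1–B4, B1–B5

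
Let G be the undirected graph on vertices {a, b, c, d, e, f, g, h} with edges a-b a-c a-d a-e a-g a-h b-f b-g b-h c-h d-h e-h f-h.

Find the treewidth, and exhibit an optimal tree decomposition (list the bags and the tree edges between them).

Treewidth 2.
One such decomposition:
Bags: B1 = {b, f, h}  B2 = {a, b, h}  B3 = {a, b, g}  B4 = {a, c, h}  B5 = {a, e, h}  B6 = {a, d, h}
Tree: B1–B2, B2–B3, B2–B4, B4–B5, B2–B6

Every bag has size at most 3, so the width is 3 − 1 = 2 and tw(G) ≤ 2. Conversely, {a, b, g} is a clique of size 3, and the vertices of any clique must share a bag in every tree decomposition; so some bag has ≥ 3 vertices and tw(G) ≥ 2. The upper and lower bounds meet at 2, so that is the treewidth.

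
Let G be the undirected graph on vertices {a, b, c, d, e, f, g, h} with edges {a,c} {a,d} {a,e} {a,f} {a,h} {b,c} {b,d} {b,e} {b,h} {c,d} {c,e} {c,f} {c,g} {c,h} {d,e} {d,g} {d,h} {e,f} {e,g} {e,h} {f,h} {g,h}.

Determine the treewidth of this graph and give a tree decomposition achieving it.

Every bag has size at most 5, so the width is 5 − 1 = 4 and tw(G) ≤ 4. On the other hand G contains the 5-clique {c, d, e, g, h}. A clique must lie in a single bag of any decomposition, so no decomposition can have width below 4. Hence tw(G) = 4 exactly.

Treewidth 4.
Bags: B1 = {a, c, e, f, h}  B2 = {a, c, d, e, h}  B3 = {c, d, e, g, h}  B4 = {b, c, d, e, h}
Tree: B1–B2, B2–B3, B2–B4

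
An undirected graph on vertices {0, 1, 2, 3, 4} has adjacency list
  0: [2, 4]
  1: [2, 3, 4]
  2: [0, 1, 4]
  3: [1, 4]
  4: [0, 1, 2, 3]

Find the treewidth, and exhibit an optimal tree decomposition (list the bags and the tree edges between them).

Treewidth 2.
Bags: B1 = {1, 2, 4}  B2 = {0, 2, 4}  B3 = {1, 3, 4}
Tree: B1–B2, B1–B3

The largest bag has 3 vertices, giving width 2; this decomposition certifies tw(G) ≤ 2. Conversely, {0, 2, 4} is a clique of size 3, and the vertices of any clique must share a bag in every tree decomposition; so some bag has ≥ 3 vertices and tw(G) ≥ 2. Hence tw(G) = 2 exactly.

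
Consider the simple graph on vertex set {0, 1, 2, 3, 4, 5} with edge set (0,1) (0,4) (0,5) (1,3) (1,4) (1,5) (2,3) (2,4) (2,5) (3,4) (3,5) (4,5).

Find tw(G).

A width-3 tree decomposition is:
Bags: B1 = {1, 3, 4, 5}  B2 = {2, 3, 4, 5}  B3 = {0, 1, 4, 5}
Tree: B1–B2, B1–B3
Every bag has size at most 4, so the width is 4 − 1 = 3 and tw(G) ≤ 3. On the other hand G contains the 4-clique {0, 1, 4, 5}. A clique must lie in a single bag of any decomposition, so no decomposition can have width below 3. Hence tw(G) = 3 exactly.

3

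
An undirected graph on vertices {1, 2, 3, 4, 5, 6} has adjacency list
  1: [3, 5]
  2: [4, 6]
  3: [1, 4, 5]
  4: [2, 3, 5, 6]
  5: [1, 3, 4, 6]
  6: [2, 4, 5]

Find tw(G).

A width-2 tree decomposition is:
Bags: B1 = {1, 3, 5}  B2 = {3, 4, 5}  B3 = {4, 5, 6}  B4 = {2, 4, 6}
Tree: B1–B2, B2–B3, B3–B4
The largest bag has 3 vertices, giving width 2; this decomposition certifies tw(G) ≤ 2. Conversely, {1, 3, 5} is a clique of size 3, and the vertices of any clique must share a bag in every tree decomposition; so some bag has ≥ 3 vertices and tw(G) ≥ 2. Hence tw(G) = 2 exactly.

2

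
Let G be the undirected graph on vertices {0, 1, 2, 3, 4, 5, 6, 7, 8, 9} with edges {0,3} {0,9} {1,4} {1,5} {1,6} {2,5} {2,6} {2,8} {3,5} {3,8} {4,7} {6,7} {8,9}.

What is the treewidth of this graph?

2

A width-2 tree decomposition is:
Bags: B1 = {4, 6, 7}  B2 = {1, 4, 6}  B3 = {1, 2, 6}  B4 = {1, 2, 5}  B5 = {2, 5, 8}  B6 = {3, 5, 8}  B7 = {3, 8, 9}  B8 = {0, 3, 9}
Tree: B1–B2, B2–B3, B3–B4, B4–B5, B5–B6, B6–B7, B7–B8
Every bag has size at most 3, so the width is 3 − 1 = 2 and tw(G) ≤ 2. Since 7–4–1–6–7 is a cycle in G, G is not acyclic. Forests are exactly the graphs of treewidth ≤ 1, so tw(G) ≥ 2. The upper and lower bounds meet at 2, so that is the treewidth.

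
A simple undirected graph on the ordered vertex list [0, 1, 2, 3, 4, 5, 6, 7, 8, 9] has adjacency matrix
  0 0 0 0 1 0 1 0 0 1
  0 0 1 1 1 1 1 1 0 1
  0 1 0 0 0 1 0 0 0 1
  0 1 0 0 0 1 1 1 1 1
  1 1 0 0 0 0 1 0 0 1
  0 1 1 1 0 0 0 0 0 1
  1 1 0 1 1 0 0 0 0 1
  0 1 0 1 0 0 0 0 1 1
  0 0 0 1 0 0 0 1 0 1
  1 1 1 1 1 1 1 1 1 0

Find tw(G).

3

A width-3 tree decomposition is:
Bags: B1 = {1, 3, 6, 9}  B2 = {1, 4, 6, 9}  B3 = {1, 3, 5, 9}  B4 = {1, 3, 7, 9}  B5 = {1, 2, 5, 9}  B6 = {3, 7, 8, 9}  B7 = {0, 4, 6, 9}
Tree: B1–B2, B1–B3, B3–B4, B3–B5, B4–B6, B2–B7
Each bag holds 4 vertices, so the decomposition has width 3, which upper-bounds the treewidth. Conversely, {0, 4, 6, 9} is a clique of size 4, and the vertices of any clique must share a bag in every tree decomposition; so some bag has ≥ 4 vertices and tw(G) ≥ 3. The upper and lower bounds meet at 3, so that is the treewidth.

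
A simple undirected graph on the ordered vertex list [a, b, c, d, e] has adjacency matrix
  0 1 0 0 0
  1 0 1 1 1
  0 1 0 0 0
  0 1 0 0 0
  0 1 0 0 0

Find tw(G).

1

A width-1 tree decomposition is:
Bags: B1 = {b, c}  B2 = {b, e}  B3 = {a, b}  B4 = {b, d}
Tree: B1–B2, B2–B3, B2–B4
Each bag holds 2 vertices, so the decomposition has width 1, which upper-bounds the treewidth. Since G has at least one edge (e.g. b–c), it is not an edgeless graph, so tw(G) ≥ 1. Combining the bounds, tw(G) = 1.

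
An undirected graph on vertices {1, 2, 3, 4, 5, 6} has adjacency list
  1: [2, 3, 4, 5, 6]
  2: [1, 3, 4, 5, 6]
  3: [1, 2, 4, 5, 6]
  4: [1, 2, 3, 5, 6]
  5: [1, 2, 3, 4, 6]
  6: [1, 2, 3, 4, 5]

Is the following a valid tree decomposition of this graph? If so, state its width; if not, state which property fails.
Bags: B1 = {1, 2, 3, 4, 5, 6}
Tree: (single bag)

Every vertex of G appears in some bag (union = {1, 2, 3, 4, 5, 6}); every edge is covered by a bag; and for each vertex v the set of bags containing v is connected in the bag tree. The decomposition is therefore valid. The largest bag has 6 vertices, so the width is 5.

Yes; width 5.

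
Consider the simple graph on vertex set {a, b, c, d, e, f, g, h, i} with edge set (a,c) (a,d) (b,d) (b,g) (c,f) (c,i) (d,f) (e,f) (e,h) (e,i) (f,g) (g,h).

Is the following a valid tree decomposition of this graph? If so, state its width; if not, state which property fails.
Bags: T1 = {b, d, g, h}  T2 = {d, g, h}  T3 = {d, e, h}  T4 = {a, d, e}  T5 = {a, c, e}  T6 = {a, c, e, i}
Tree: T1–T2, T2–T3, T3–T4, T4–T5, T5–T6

A tree decomposition must satisfy three properties: every vertex lies in some bag; for every edge, both endpoints lie together in some bag; and for every vertex, the bags containing it form a connected subtree. Here vertex f appears in no bag, so the decomposition is invalid.

No — vertex f appears in no bag.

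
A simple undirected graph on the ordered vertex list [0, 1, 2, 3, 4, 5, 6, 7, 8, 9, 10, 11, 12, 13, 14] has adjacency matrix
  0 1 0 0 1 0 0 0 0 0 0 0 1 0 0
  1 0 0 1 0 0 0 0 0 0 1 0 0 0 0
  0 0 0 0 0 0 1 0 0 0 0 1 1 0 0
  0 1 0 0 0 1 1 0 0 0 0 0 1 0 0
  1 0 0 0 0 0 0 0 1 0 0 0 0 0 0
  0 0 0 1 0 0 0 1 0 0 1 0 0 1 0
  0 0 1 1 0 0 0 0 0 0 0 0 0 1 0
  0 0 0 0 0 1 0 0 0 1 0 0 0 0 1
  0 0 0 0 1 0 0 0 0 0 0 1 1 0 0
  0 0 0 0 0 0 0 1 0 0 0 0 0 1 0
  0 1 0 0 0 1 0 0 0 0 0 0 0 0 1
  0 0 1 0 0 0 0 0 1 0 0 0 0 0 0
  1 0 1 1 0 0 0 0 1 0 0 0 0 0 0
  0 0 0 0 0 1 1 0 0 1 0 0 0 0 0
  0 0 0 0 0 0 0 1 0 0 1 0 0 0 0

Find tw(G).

3

A width-3 tree decomposition is:
Bags: B1 = {7, 9, 10, 14}  B2 = {5, 7, 9, 10}  B3 = {5, 9, 10, 13}  B4 = {1, 5, 10, 13}  B5 = {1, 3, 5, 13}  B6 = {1, 3, 6, 13}  B7 = {0, 1, 3, 6}  B8 = {0, 3, 6, 12}  B9 = {0, 2, 6, 12}  B10 = {0, 2, 4, 12}  B11 = {2, 4, 8, 12}  B12 = {2, 4, 8, 11}
Tree: B1–B2, B2–B3, B3–B4, B4–B5, B5–B6, B6–B7, B7–B8, B8–B9, B9–B10, B10–B11, B11–B12
Each bag holds 4 vertices, so the decomposition has width 3, which upper-bounds the treewidth. For the lower bound: the 4 vertex sets {7,9,14}, {10}, {5}, {1,3,6,13} are disjoint, each induces a connected subgraph, and every pair is joined by at least one edge of G. Contracting each set to a single vertex therefore yields K_{4} as a minor, and since treewidth is minor-monotone, tw(G) ≥ tw(K_{4}) = 3. Combining the bounds, tw(G) = 3.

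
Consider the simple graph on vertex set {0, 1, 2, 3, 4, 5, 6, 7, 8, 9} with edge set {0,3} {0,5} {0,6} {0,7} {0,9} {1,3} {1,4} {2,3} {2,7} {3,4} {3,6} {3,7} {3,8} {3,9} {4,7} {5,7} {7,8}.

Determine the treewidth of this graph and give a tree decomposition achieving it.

Treewidth 2.
One optimal decomposition is:
Bags: B1 = {0, 3, 9}  B2 = {0, 3, 6}  B3 = {0, 3, 7}  B4 = {3, 4, 7}  B5 = {2, 3, 7}  B6 = {0, 5, 7}  B7 = {1, 3, 4}  B8 = {3, 7, 8}
Tree: B1–B2, B1–B3, B3–B4, B3–B5, B3–B6, B4–B7, B5–B8

Each bag holds 3 vertices, so the decomposition has width 2, which upper-bounds the treewidth. On the other hand G contains the 3-clique {1, 3, 4}. A clique must lie in a single bag of any decomposition, so no decomposition can have width below 2. Combining the bounds, tw(G) = 2.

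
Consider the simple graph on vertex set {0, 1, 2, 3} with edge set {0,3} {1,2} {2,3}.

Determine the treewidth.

A width-1 tree decomposition is:
Bags: B1 = {0, 3}  B2 = {2, 3}  B3 = {1, 2}
Tree: B1–B2, B2–B3
Every bag has size at most 2, so the width is 2 − 1 = 1 and tw(G) ≤ 1. Since G has at least one edge (e.g. 0–3), it is not an edgeless graph, so tw(G) ≥ 1. Combining the bounds, tw(G) = 1.

1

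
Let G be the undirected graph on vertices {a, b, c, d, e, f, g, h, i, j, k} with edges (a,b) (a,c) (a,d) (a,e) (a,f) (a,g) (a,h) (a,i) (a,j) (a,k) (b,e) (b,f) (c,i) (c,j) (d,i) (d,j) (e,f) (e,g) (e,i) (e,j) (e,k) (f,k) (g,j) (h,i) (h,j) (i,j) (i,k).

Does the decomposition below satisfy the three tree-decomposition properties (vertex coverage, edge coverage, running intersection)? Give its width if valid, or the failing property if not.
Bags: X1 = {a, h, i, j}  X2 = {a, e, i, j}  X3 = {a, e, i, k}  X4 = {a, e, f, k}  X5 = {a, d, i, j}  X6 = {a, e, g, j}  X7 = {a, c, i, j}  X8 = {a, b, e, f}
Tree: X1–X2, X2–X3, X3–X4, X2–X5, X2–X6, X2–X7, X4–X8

Yes; width 3.

Checking the three conditions: (i) the bags cover all of {a, b, c, d, e, f, g, h, i, j, k}; (ii) for each edge, some bag contains both endpoints; (iii) the bags containing any fixed vertex form a subtree. All hold, so the decomposition is valid with width 4 − 1 = 3.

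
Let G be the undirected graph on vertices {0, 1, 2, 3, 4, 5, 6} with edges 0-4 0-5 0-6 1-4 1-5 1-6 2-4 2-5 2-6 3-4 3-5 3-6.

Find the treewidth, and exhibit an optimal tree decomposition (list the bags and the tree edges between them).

Treewidth 3.
One optimal decomposition is:
Bags: B1 = {0, 4, 5, 6}  B2 = {2, 4, 5, 6}  B3 = {1, 4, 5, 6}  B4 = {3, 4, 5, 6}
Tree: B1–B2, B2–B3, B3–B4

The largest bag has 4 vertices, giving width 3; this decomposition certifies tw(G) ≤ 3. For the lower bound: the 4 vertex sets {0,6}, {2,4}, {5}, {1} are disjoint, each induces a connected subgraph, and every pair is joined by at least one edge of G. Contracting each set to a single vertex therefore yields K_{4} as a minor, and since treewidth is minor-monotone, tw(G) ≥ tw(K_{4}) = 3. Hence tw(G) = 3 exactly.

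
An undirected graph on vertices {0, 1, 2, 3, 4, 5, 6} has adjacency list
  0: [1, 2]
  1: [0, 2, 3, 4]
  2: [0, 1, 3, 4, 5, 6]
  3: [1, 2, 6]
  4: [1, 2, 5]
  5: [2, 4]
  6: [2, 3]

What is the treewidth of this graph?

A width-2 tree decomposition is:
Bags: B1 = {2, 3, 6}  B2 = {1, 2, 3}  B3 = {1, 2, 4}  B4 = {0, 1, 2}  B5 = {2, 4, 5}
Tree: B1–B2, B2–B3, B2–B4, B3–B5
The largest bag has 3 vertices, giving width 2; this decomposition certifies tw(G) ≤ 2. On the other hand G contains the 3-clique {0, 1, 2}. A clique must lie in a single bag of any decomposition, so no decomposition can have width below 2. Combining the bounds, tw(G) = 2.

2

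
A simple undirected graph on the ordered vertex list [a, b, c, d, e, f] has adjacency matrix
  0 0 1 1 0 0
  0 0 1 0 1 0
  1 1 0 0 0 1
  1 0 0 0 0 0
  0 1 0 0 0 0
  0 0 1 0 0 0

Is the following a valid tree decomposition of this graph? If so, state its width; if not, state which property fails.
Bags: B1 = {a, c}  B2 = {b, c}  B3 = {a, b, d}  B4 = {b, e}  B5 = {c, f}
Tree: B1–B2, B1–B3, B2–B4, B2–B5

No — bags containing vertex b are not connected in the tree.

A tree decomposition must satisfy three properties: every vertex lies in some bag; for every edge, both endpoints lie together in some bag; and for every vertex, the bags containing it form a connected subtree. Here bags containing vertex b are not connected in the tree, so the decomposition is invalid.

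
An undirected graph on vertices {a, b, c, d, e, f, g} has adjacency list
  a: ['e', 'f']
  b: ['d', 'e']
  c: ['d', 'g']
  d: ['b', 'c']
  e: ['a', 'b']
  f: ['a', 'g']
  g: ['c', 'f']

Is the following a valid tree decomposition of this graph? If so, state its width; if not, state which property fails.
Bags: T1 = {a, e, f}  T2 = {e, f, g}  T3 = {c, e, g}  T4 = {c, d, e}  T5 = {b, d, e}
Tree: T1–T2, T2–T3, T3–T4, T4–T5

Yes; width 2.

Vertex coverage: the bags together contain {a, b, c, d, e, f, g}, the full vertex set. Edge coverage: each edge of G has both endpoints in at least one bag. Running intersection: for every vertex, the bags containing it form a connected subtree. All three properties hold, so this is a valid tree decomposition of width max|bag| − 1 = 2, and hence tw(G) ≤ 2.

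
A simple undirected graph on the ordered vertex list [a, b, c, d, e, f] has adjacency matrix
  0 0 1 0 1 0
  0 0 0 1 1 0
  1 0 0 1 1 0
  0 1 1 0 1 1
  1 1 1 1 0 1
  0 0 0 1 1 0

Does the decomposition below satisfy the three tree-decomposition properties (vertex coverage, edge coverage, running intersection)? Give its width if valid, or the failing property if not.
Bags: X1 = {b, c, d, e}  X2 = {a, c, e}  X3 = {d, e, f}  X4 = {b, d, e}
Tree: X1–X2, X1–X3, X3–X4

No — bags containing vertex b are not connected in the tree.

A tree decomposition must satisfy three properties: every vertex lies in some bag; for every edge, both endpoints lie together in some bag; and for every vertex, the bags containing it form a connected subtree. Here bags containing vertex b are not connected in the tree, so the decomposition is invalid.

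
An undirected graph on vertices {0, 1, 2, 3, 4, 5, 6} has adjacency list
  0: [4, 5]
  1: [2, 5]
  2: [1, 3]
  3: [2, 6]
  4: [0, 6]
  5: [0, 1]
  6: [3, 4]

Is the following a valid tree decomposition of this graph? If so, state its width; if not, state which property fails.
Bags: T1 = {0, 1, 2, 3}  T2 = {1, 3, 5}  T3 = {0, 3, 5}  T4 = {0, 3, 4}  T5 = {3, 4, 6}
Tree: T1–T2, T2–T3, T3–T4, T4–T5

No — bags containing vertex 0 are not connected in the tree.

A tree decomposition must satisfy three properties: every vertex lies in some bag; for every edge, both endpoints lie together in some bag; and for every vertex, the bags containing it form a connected subtree. Here bags containing vertex 0 are not connected in the tree, so the decomposition is invalid.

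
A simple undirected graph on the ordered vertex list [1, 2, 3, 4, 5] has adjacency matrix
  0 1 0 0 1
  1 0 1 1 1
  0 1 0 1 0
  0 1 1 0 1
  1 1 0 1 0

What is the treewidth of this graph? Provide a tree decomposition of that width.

Each bag holds 3 vertices, so the decomposition has width 2, which upper-bounds the treewidth. Conversely, {1, 2, 5} is a clique of size 3, and the vertices of any clique must share a bag in every tree decomposition; so some bag has ≥ 3 vertices and tw(G) ≥ 2. Combining the bounds, tw(G) = 2.

Treewidth 2.
One such decomposition:
Bags: B1 = {2, 3, 4}  B2 = {2, 4, 5}  B3 = {1, 2, 5}
Tree: B1–B2, B2–B3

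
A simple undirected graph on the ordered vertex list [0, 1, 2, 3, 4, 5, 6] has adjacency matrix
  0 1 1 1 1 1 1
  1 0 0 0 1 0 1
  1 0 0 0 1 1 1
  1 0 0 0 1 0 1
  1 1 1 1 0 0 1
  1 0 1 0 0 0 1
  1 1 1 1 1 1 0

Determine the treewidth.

A width-3 tree decomposition is:
Bags: B1 = {0, 2, 4, 6}  B2 = {0, 2, 5, 6}  B3 = {0, 1, 4, 6}  B4 = {0, 3, 4, 6}
Tree: B1–B2, B1–B3, B3–B4
Each bag holds 4 vertices, so the decomposition has width 3, which upper-bounds the treewidth. Conversely, {0, 1, 4, 6} is a clique of size 4, and the vertices of any clique must share a bag in every tree decomposition; so some bag has ≥ 4 vertices and tw(G) ≥ 3. Combining the bounds, tw(G) = 3.

3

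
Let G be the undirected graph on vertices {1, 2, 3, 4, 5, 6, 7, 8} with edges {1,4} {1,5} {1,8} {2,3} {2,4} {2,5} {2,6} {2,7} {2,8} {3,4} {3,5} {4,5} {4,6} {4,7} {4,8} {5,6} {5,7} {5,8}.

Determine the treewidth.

3

A width-3 tree decomposition is:
Bags: B1 = {2, 4, 5, 8}  B2 = {2, 4, 5, 6}  B3 = {2, 3, 4, 5}  B4 = {1, 4, 5, 8}  B5 = {2, 4, 5, 7}
Tree: B1–B2, B1–B3, B1–B4, B1–B5
The largest bag has 4 vertices, giving width 3; this decomposition certifies tw(G) ≤ 3. On the other hand G contains the 4-clique {1, 4, 5, 8}. A clique must lie in a single bag of any decomposition, so no decomposition can have width below 3. Therefore the treewidth is 3.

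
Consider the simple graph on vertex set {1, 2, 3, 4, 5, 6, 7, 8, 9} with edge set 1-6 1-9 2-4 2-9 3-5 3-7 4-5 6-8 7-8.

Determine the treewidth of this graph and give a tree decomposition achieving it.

Each bag holds 3 vertices, so the decomposition has width 2, which upper-bounds the treewidth. For the lower bound, G contains the cycle 6–1–9–2–4–5–3–7–8–6, so G is not a forest; only forests have treewidth ≤ 1, hence tw(G) ≥ 2. Hence tw(G) = 2 exactly.

Treewidth 2.
One optimal decomposition is:
Bags: B1 = {1, 6, 9}  B2 = {2, 6, 9}  B3 = {2, 4, 6}  B4 = {4, 5, 6}  B5 = {3, 5, 6}  B6 = {3, 6, 7}  B7 = {6, 7, 8}
Tree: B1–B2, B2–B3, B3–B4, B4–B5, B5–B6, B6–B7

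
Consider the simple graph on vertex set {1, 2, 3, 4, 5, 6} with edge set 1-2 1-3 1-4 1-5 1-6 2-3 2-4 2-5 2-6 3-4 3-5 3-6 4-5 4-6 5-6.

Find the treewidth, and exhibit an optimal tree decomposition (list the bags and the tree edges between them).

A single bag containing all 6 vertices is trivially a valid decomposition of width 5. On the other hand G contains the 6-clique {1, 2, 3, 4, 5, 6}. A clique must lie in a single bag of any decomposition, so no decomposition can have width below 5. Combining the bounds, tw(G) = 5.

Treewidth 5.
One such decomposition:
Bags: B1 = {1, 2, 3, 4, 5, 6}
Tree: (single bag)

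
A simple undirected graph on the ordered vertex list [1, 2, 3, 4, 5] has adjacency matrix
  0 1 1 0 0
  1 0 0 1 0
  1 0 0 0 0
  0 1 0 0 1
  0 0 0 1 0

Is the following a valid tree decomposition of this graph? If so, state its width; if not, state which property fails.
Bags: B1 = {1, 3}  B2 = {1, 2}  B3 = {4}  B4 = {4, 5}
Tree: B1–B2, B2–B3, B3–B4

A tree decomposition must satisfy three properties: every vertex lies in some bag; for every edge, both endpoints lie together in some bag; and for every vertex, the bags containing it form a connected subtree. Here edge (2,4) lies in no bag, so the decomposition is invalid.

No — edge (2,4) lies in no bag.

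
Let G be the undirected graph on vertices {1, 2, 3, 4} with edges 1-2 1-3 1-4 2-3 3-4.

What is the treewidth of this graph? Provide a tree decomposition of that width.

Treewidth 2.
One optimal decomposition is:
Bags: B1 = {1, 3, 4}  B2 = {1, 2, 3}
Tree: B1–B2

Each bag holds 3 vertices, so the decomposition has width 2, which upper-bounds the treewidth. On the other hand G contains the 3-clique {1, 2, 3}. A clique must lie in a single bag of any decomposition, so no decomposition can have width below 2. Therefore the treewidth is 2.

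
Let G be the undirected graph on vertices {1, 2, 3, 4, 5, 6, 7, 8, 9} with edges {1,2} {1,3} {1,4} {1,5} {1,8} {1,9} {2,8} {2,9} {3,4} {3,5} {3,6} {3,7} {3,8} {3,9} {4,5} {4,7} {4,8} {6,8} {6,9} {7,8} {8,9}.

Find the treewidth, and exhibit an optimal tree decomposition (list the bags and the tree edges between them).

The largest bag has 4 vertices, giving width 3; this decomposition certifies tw(G) ≤ 3. For the lower bound, the 4 vertices {1, 2, 8, 9} are pairwise adjacent, and any tree decomposition puts a clique entirely inside one bag — forcing width ≥ 3. Combining the bounds, tw(G) = 3.

Treewidth 3.
Bags: B1 = {1, 3, 4, 8}  B2 = {1, 3, 8, 9}  B3 = {1, 3, 4, 5}  B4 = {1, 2, 8, 9}  B5 = {3, 4, 7, 8}  B6 = {3, 6, 8, 9}
Tree: B1–B2, B1–B3, B2–B4, B1–B5, B2–B6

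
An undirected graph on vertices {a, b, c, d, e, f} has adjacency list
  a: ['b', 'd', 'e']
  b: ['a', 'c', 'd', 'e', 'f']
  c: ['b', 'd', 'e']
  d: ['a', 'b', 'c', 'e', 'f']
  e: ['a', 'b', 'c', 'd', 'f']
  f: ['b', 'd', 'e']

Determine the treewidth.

A width-3 tree decomposition is:
Bags: B1 = {a, b, d, e}  B2 = {b, d, e, f}  B3 = {b, c, d, e}
Tree: B1–B2, B2–B3
Each bag holds 4 vertices, so the decomposition has width 3, which upper-bounds the treewidth. For the lower bound, the 4 vertices {a, b, d, e} are pairwise adjacent, and any tree decomposition puts a clique entirely inside one bag — forcing width ≥ 3. Hence tw(G) = 3 exactly.

3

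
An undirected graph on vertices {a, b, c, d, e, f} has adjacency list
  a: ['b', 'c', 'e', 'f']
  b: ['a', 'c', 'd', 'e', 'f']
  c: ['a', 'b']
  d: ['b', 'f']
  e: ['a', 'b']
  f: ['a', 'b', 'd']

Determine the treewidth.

2

A width-2 tree decomposition is:
Bags: B1 = {a, b, f}  B2 = {a, b, e}  B3 = {a, b, c}  B4 = {b, d, f}
Tree: B1–B2, B1–B3, B1–B4
Every bag has size at most 3, so the width is 3 − 1 = 2 and tw(G) ≤ 2. On the other hand G contains the 3-clique {b, d, f}. A clique must lie in a single bag of any decomposition, so no decomposition can have width below 2. The upper and lower bounds meet at 2, so that is the treewidth.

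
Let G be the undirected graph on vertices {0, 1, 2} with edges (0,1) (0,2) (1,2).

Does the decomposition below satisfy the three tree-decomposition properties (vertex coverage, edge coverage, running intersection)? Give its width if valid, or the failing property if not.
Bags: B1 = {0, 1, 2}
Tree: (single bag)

Yes; width 2.

Every vertex of G appears in some bag (union = {0, 1, 2}); every edge is covered by a bag; and for each vertex v the set of bags containing v is connected in the bag tree. The decomposition is therefore valid. The largest bag has 3 vertices, so the width is 2.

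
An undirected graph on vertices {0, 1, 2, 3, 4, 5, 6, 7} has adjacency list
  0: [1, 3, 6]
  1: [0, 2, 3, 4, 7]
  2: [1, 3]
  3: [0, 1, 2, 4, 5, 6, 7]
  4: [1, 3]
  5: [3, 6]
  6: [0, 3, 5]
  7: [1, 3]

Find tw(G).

A width-2 tree decomposition is:
Bags: B1 = {1, 3, 7}  B2 = {0, 1, 3}  B3 = {0, 3, 6}  B4 = {3, 5, 6}  B5 = {1, 2, 3}  B6 = {1, 3, 4}
Tree: B1–B2, B2–B3, B3–B4, B2–B5, B2–B6
Each bag holds 3 vertices, so the decomposition has width 2, which upper-bounds the treewidth. On the other hand G contains the 3-clique {0, 1, 3}. A clique must lie in a single bag of any decomposition, so no decomposition can have width below 2. Hence tw(G) = 2 exactly.

2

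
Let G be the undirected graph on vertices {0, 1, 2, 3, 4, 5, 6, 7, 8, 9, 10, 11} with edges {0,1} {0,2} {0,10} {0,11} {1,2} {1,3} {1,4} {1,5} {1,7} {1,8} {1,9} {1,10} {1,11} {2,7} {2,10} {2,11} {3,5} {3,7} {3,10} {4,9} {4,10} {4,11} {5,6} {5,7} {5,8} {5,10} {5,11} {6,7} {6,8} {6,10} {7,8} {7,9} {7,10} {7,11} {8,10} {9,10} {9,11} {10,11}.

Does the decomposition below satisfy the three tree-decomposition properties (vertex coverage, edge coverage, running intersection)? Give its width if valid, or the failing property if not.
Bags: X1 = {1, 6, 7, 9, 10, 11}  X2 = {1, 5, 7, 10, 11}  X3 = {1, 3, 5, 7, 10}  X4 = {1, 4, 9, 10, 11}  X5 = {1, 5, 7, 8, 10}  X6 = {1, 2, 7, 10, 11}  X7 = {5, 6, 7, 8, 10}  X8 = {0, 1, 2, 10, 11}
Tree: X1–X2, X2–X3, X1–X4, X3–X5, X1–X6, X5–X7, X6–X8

No — bags containing vertex 6 are not connected in the tree.

A tree decomposition must satisfy three properties: every vertex lies in some bag; for every edge, both endpoints lie together in some bag; and for every vertex, the bags containing it form a connected subtree. Here bags containing vertex 6 are not connected in the tree, so the decomposition is invalid.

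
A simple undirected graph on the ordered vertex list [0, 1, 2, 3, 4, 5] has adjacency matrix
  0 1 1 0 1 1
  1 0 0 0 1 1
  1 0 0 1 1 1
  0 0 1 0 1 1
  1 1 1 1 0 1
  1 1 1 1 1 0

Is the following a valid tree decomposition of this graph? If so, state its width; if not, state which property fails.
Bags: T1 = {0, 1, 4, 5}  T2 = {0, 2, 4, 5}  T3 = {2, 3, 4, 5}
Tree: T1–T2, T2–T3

Yes; width 3.

Vertex coverage: the bags together contain {0, 1, 2, 3, 4, 5}, the full vertex set. Edge coverage: each edge of G has both endpoints in at least one bag. Running intersection: for every vertex, the bags containing it form a connected subtree. All three properties hold, so this is a valid tree decomposition of width max|bag| − 1 = 3, and hence tw(G) ≤ 3.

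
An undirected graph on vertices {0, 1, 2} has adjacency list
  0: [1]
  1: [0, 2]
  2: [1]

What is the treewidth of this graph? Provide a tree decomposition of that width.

The largest bag has 2 vertices, giving width 1; this decomposition certifies tw(G) ≤ 1. Since G has at least one edge (e.g. 2–1), it is not an edgeless graph, so tw(G) ≥ 1. Hence tw(G) = 1 exactly.

Treewidth 1.
Bags: B1 = {1, 2}  B2 = {0, 1}
Tree: B1–B2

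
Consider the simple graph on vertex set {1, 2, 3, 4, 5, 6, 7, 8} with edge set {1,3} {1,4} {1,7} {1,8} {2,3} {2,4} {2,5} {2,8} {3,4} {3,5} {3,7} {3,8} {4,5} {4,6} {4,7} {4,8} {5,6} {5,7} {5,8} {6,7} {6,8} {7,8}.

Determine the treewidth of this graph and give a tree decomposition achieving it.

Every bag has size at most 5, so the width is 5 − 1 = 4 and tw(G) ≤ 4. For the lower bound, the 5 vertices {1, 3, 4, 7, 8} are pairwise adjacent, and any tree decomposition puts a clique entirely inside one bag — forcing width ≥ 4. Hence tw(G) = 4 exactly.

Treewidth 4.
One optimal decomposition is:
Bags: B1 = {4, 5, 6, 7, 8}  B2 = {3, 4, 5, 7, 8}  B3 = {1, 3, 4, 7, 8}  B4 = {2, 3, 4, 5, 8}
Tree: B1–B2, B2–B3, B2–B4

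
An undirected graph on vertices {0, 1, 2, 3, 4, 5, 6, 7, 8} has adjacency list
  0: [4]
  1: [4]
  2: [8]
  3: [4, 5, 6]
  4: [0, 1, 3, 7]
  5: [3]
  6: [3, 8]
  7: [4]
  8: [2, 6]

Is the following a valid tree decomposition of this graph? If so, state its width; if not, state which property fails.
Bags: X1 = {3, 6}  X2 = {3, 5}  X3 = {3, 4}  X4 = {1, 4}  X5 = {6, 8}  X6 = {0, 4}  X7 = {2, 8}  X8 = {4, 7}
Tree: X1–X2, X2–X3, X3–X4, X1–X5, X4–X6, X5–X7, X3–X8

Yes; width 1.

Every vertex of G appears in some bag (union = {0, 1, 2, 3, 4, 5, 6, 7, 8}); every edge is covered by a bag; and for each vertex v the set of bags containing v is connected in the bag tree. The decomposition is therefore valid. The largest bag has 2 vertices, so the width is 1.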